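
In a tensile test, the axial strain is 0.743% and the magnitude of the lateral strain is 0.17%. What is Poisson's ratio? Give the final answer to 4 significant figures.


nu = -epsilon_lat / epsilon_axial
Lateral strain is contraction (negative), so using magnitudes:
nu = 0.17 / 0.743
nu = 0.2288


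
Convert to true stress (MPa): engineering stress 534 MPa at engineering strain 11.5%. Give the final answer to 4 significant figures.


sigma_true = sigma_eng * (1 + epsilon_eng)
sigma_true = 534 * (1 + 0.115)
sigma_true = 595.4 MPa


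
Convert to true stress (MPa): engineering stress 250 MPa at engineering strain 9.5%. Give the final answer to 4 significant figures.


sigma_true = sigma_eng * (1 + epsilon_eng)
sigma_true = 250 * (1 + 0.095)
sigma_true = 273.8 MPa


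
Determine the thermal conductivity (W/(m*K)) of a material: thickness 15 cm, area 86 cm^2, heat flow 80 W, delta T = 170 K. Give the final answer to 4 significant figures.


k = Q*L / (A*dT)
L = 0.15 m, A = 8.6e-03 m^2
k = 80 * 0.15 / (8.6e-03 * 170)
k = 8.208 W/(m*K)


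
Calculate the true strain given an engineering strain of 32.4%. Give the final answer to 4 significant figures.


epsilon_true = ln(1 + epsilon_eng)
epsilon_true = ln(1 + 0.324)
epsilon_true = 0.2807


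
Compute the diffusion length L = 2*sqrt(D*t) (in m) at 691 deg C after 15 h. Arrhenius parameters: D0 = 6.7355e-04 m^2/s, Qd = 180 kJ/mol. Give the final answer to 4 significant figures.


Step 1: D = D0 * exp(-Qd/(R*T))
T = 964.15 K
D = 6.7355e-04 * exp(-180e3 / (8.314 * 964.15)) = 1.19173e-13 m^2/s
Step 2: L = 2*sqrt(D*t)
t = 15 h = 54000 s
L = 2*sqrt(1.19173e-13 * 54000) = 1.604e-04 m


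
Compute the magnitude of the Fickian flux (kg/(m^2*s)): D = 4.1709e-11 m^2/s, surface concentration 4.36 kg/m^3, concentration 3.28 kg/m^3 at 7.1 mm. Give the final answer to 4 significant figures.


J = -D * (dC/dx) = D * (C1 - C2) / dx
J = 4.1709e-11 * (4.36 - 3.28) / 7.1e-03
J = 6.344e-09 kg/(m^2*s)


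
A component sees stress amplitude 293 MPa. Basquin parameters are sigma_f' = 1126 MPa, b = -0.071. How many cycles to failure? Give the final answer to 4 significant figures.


sigma_a = sigma_f' * (2*Nf)^b
2*Nf = (sigma_a / sigma_f')^(1/b)
2*Nf = (293 / 1126)^(1/-0.071)
2*Nf = 1.71712e+08
Nf = 8.586e+07 cycles


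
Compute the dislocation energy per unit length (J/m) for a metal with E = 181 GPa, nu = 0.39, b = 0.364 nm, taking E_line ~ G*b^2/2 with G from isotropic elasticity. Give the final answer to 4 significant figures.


Step 1: G = E / (2*(1+nu))
G = 181 / (2*(1+0.39)) = 65.1079 GPa = 6.51079e+10 Pa
Step 2: E_line = G*b^2/2
b = 0.364 nm = 3.64e-10 m
E_line = 0.5 * 6.51079e+10 * (3.64e-10)^2 = 4.313e-09 J/m


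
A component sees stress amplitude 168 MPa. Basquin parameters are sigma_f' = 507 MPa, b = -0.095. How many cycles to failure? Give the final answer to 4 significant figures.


sigma_a = sigma_f' * (2*Nf)^b
2*Nf = (sigma_a / sigma_f')^(1/b)
2*Nf = (168 / 507)^(1/-0.095)
2*Nf = 112062
Nf = 56030 cycles


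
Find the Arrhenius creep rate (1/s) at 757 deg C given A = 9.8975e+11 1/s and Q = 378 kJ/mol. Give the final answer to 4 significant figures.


rate = A * exp(-Q / (R*T))
T = 757 + 273.15 = 1030.15 K
rate = 9.8975e+11 * exp(-378e3 / (8.314 * 1030.15))
rate = 6.73e-08 1/s


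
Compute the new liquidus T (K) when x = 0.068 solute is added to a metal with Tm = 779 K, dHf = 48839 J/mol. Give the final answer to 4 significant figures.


dT = R*Tm^2*x / dHf
dT = 8.314 * 779^2 * 0.068 / 48839
dT = 7.02469 K
T_new = 779 - 7.02469 = 772 K


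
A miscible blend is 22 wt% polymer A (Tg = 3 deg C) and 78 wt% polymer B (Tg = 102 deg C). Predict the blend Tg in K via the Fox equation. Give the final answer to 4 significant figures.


1/Tg = w1/Tg1 + w2/Tg2 (in Kelvin)
Tg1 = 276.15 K, Tg2 = 375.15 K
1/Tg = 0.22/276.15 + 0.78/375.15
Tg = 347.7 K


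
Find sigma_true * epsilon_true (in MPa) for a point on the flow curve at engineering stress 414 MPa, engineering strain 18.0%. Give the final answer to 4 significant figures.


sigma_true = sigma_eng * (1 + epsilon_eng)
sigma_true = 414 * (1 + 0.18) = 488.52 MPa
epsilon_true = ln(1 + epsilon_eng)
epsilon_true = ln(1 + 0.18) = 0.165514
sigma_true * epsilon_true = 488.52 * 0.165514 = 80.86 MPa


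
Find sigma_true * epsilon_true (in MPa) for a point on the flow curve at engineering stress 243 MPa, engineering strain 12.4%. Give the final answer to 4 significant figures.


sigma_true = sigma_eng * (1 + epsilon_eng)
sigma_true = 243 * (1 + 0.124) = 273.132 MPa
epsilon_true = ln(1 + epsilon_eng)
epsilon_true = ln(1 + 0.124) = 0.116894
sigma_true * epsilon_true = 273.132 * 0.116894 = 31.93 MPa


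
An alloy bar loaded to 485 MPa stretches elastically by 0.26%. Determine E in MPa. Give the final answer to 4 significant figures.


E = sigma / epsilon
epsilon = 0.26% = 2.6e-03
E = 485 / 2.6e-03
E = 186500 MPa


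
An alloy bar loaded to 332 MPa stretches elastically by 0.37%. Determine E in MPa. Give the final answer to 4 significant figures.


E = sigma / epsilon
epsilon = 0.37% = 3.7e-03
E = 332 / 3.7e-03
E = 89730 MPa


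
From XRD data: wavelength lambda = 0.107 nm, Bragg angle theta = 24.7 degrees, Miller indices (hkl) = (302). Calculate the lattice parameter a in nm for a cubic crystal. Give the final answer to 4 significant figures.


d = lambda / (2*sin(theta))
d = 0.107 / (2*sin(24.7 deg))
d = 0.128031 nm
a = d * sqrt(h^2+k^2+l^2) = 0.128031 * sqrt(13)
a = 0.4616 nm


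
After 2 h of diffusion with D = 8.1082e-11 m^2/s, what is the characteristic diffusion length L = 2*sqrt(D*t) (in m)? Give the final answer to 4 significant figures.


t = 2 hr = 7200 s
Diffusion length = 2*sqrt(D*t)
= 2*sqrt(8.1082e-11 * 7200)
= 1.528e-03 m


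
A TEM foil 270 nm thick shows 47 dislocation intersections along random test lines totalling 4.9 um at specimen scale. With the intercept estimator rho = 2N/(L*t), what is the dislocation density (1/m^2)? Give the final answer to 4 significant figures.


rho = 2N / (L * t)
L = 4.9 um = 4.9e-06 m, t = 270 nm = 2.7e-07 m
rho = 2 * 47 / (4.9e-06 * 2.7e-07)
rho = 7.105e+13 1/m^2


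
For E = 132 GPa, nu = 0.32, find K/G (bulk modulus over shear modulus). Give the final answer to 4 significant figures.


G = E / (2*(1+nu))
G = 132 / (2*(1+0.32)) = 50 GPa
K = E / (3*(1-2*nu))
K = 132 / (3*(1-2*0.32)) = 122.222 GPa
K/G = 122.222 / 50 = 2.444


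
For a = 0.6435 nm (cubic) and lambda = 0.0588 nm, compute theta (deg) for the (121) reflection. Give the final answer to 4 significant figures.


d = a / sqrt(h^2+k^2+l^2)
d = 0.6435 / sqrt(6) = 0.262708 nm
lambda = 2*d*sin(theta)  =>  sin(theta) = lambda / (2*d)
sin(theta) = 0.0588 / (2 * 0.262708) = 0.111911
theta = 6.426 deg


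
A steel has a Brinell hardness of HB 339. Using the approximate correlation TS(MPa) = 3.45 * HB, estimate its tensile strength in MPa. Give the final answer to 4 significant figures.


TS (MPa) = 3.45 * HB
TS = 3.45 * 339
TS = 1170 MPa


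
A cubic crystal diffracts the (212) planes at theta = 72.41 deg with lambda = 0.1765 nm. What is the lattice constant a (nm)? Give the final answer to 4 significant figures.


d = lambda / (2*sin(theta))
d = 0.1765 / (2*sin(72.41 deg))
d = 0.0925787 nm
a = d * sqrt(h^2+k^2+l^2) = 0.0925787 * sqrt(9)
a = 0.2777 nm


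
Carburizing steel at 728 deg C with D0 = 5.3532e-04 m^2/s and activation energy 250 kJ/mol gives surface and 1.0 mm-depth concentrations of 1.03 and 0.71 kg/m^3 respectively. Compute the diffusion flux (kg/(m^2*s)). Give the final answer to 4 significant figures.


Step 1: D = D0 * exp(-Qd/(R*T))
T = 728 + 273.15 = 1001.15 K
D = 5.3532e-04 * exp(-250e3 / (8.314 * 1001.15)) = 4.83596e-17 m^2/s
Step 2: J = D * (C1 - C2) / dx
J = 4.83596e-17 * (1.03 - 0.71) / 1e-03
J = 1.548e-14 kg/(m^2*s)


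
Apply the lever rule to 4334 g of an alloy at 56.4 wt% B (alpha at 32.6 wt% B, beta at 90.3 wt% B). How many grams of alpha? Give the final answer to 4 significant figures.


f_alpha = (C_beta - C0) / (C_beta - C_alpha)
f_alpha = (90.3 - 56.4) / (90.3 - 32.6) = 0.587522
m_alpha = f_alpha * m_total = 0.587522 * 4334 = 2546 g


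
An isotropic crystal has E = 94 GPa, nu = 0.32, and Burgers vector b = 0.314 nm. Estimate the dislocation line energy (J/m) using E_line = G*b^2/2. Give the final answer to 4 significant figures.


Step 1: G = E / (2*(1+nu))
G = 94 / (2*(1+0.32)) = 35.6061 GPa = 3.56061e+10 Pa
Step 2: E_line = G*b^2/2
b = 0.314 nm = 3.14e-10 m
E_line = 0.5 * 3.56061e+10 * (3.14e-10)^2 = 1.755e-09 J/m


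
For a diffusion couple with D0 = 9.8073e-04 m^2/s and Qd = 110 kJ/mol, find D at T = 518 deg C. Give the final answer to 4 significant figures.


D = D0 * exp(-Qd / (R*T))
T = 791.15 K
D = 9.8073e-04 * exp(-110e3 / (8.314 * 791.15))
D = 5.354e-11 m^2/s


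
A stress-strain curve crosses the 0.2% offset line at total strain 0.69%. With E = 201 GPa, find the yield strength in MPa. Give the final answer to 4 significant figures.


Offset strain = 0.002
Elastic strain at yield = total_strain - offset = 6.9e-03 - 0.002 = 4.9e-03
sigma_y = E * elastic_strain = 201000 * 4.9e-03
sigma_y = 984.9 MPa


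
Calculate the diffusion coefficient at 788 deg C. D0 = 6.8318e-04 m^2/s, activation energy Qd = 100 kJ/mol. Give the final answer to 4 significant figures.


D = D0 * exp(-Qd / (R*T))
T = 1061.15 K
D = 6.8318e-04 * exp(-100e3 / (8.314 * 1061.15))
D = 8.164e-09 m^2/s


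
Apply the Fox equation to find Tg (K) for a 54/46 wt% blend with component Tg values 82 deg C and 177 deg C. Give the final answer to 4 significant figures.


1/Tg = w1/Tg1 + w2/Tg2 (in Kelvin)
Tg1 = 355.15 K, Tg2 = 450.15 K
1/Tg = 0.54/355.15 + 0.46/450.15
Tg = 393.3 K


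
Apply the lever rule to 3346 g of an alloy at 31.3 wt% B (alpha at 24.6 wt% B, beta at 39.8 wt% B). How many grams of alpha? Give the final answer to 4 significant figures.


f_alpha = (C_beta - C0) / (C_beta - C_alpha)
f_alpha = (39.8 - 31.3) / (39.8 - 24.6) = 0.559211
m_alpha = f_alpha * m_total = 0.559211 * 3346 = 1871 g


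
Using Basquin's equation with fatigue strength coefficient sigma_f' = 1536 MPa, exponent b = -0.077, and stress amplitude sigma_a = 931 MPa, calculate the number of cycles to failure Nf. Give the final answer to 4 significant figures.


sigma_a = sigma_f' * (2*Nf)^b
2*Nf = (sigma_a / sigma_f')^(1/b)
2*Nf = (931 / 1536)^(1/-0.077)
2*Nf = 666.678
Nf = 333.3 cycles


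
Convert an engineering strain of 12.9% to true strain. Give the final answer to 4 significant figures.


epsilon_true = ln(1 + epsilon_eng)
epsilon_true = ln(1 + 0.129)
epsilon_true = 0.1213


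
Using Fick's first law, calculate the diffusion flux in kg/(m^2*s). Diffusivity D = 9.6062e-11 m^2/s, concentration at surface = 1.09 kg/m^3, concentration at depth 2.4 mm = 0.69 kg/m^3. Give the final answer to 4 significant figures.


J = -D * (dC/dx) = D * (C1 - C2) / dx
J = 9.6062e-11 * (1.09 - 0.69) / 2.4e-03
J = 1.601e-08 kg/(m^2*s)


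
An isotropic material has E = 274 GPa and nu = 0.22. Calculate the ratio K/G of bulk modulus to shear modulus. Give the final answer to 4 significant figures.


G = E / (2*(1+nu))
G = 274 / (2*(1+0.22)) = 112.295 GPa
K = E / (3*(1-2*nu))
K = 274 / (3*(1-2*0.22)) = 163.095 GPa
K/G = 163.095 / 112.295 = 1.452


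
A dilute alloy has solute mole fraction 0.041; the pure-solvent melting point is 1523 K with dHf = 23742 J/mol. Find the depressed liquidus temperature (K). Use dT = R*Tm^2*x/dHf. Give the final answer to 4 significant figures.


dT = R*Tm^2*x / dHf
dT = 8.314 * 1523^2 * 0.041 / 23742
dT = 33.3025 K
T_new = 1523 - 33.3025 = 1490 K


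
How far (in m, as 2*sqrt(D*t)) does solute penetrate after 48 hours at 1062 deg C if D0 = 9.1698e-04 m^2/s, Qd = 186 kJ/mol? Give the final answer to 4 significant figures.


Step 1: D = D0 * exp(-Qd/(R*T))
T = 1335.15 K
D = 9.1698e-04 * exp(-186e3 / (8.314 * 1335.15)) = 4.84484e-11 m^2/s
Step 2: L = 2*sqrt(D*t)
t = 48 h = 172800 s
L = 2*sqrt(4.84484e-11 * 172800) = 5.787e-03 m


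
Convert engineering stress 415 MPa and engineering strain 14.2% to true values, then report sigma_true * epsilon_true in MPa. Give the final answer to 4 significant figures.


sigma_true = sigma_eng * (1 + epsilon_eng)
sigma_true = 415 * (1 + 0.142) = 473.93 MPa
epsilon_true = ln(1 + epsilon_eng)
epsilon_true = ln(1 + 0.142) = 0.132781
sigma_true * epsilon_true = 473.93 * 0.132781 = 62.93 MPa


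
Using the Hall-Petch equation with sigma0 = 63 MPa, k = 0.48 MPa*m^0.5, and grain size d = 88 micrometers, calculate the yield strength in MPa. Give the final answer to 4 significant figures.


sigma_y = sigma0 + k / sqrt(d)
d = 88 um = 8.8e-05 m
sigma_y = 63 + 0.48 / sqrt(8.8e-05)
sigma_y = 114.2 MPa


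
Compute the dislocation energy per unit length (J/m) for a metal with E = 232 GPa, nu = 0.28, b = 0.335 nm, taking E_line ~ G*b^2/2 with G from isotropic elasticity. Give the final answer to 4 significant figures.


Step 1: G = E / (2*(1+nu))
G = 232 / (2*(1+0.28)) = 90.625 GPa = 9.0625e+10 Pa
Step 2: E_line = G*b^2/2
b = 0.335 nm = 3.35e-10 m
E_line = 0.5 * 9.0625e+10 * (3.35e-10)^2 = 5.085e-09 J/m


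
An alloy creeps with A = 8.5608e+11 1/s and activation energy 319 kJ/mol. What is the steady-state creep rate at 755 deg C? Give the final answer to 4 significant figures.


rate = A * exp(-Q / (R*T))
T = 755 + 273.15 = 1028.15 K
rate = 8.5608e+11 * exp(-319e3 / (8.314 * 1028.15))
rate = 5.312e-05 1/s


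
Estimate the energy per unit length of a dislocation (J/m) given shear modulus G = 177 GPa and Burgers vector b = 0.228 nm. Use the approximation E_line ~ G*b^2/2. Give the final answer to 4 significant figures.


E = G*b^2/2
b = 0.228 nm = 2.28e-10 m
G = 177 GPa = 1.77e+11 Pa
E = 0.5 * 1.77e+11 * (2.28e-10)^2
E = 4.601e-09 J/m


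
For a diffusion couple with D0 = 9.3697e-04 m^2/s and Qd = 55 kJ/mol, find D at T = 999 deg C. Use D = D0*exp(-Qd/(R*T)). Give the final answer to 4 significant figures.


D = D0 * exp(-Qd / (R*T))
T = 1272.15 K
D = 9.3697e-04 * exp(-55e3 / (8.314 * 1272.15))
D = 5.168e-06 m^2/s


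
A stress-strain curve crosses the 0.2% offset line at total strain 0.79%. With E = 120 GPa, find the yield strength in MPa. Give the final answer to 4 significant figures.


Offset strain = 0.002
Elastic strain at yield = total_strain - offset = 7.9e-03 - 0.002 = 5.9e-03
sigma_y = E * elastic_strain = 120000 * 5.9e-03
sigma_y = 708 MPa


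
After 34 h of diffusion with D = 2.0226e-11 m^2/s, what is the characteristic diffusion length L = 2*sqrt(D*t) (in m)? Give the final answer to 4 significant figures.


t = 34 hr = 122400 s
Diffusion length = 2*sqrt(D*t)
= 2*sqrt(2.0226e-11 * 122400)
= 3.147e-03 m


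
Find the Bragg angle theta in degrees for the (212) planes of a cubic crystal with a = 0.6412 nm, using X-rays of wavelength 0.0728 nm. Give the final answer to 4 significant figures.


d = a / sqrt(h^2+k^2+l^2)
d = 0.6412 / sqrt(9) = 0.213733 nm
lambda = 2*d*sin(theta)  =>  sin(theta) = lambda / (2*d)
sin(theta) = 0.0728 / (2 * 0.213733) = 0.170306
theta = 9.806 deg


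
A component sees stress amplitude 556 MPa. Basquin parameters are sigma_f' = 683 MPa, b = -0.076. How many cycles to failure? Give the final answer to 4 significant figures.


sigma_a = sigma_f' * (2*Nf)^b
2*Nf = (sigma_a / sigma_f')^(1/b)
2*Nf = (556 / 683)^(1/-0.076)
2*Nf = 14.9832
Nf = 7.492 cycles


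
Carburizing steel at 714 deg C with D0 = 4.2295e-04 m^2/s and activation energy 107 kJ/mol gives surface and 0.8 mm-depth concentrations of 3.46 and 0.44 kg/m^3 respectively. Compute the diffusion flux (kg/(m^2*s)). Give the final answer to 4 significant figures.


Step 1: D = D0 * exp(-Qd/(R*T))
T = 714 + 273.15 = 987.15 K
D = 4.2295e-04 * exp(-107e3 / (8.314 * 987.15)) = 9.20923e-10 m^2/s
Step 2: J = D * (C1 - C2) / dx
J = 9.20923e-10 * (3.46 - 0.44) / 8e-04
J = 3.476e-06 kg/(m^2*s)


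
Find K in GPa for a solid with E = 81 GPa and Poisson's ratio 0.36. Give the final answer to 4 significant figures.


K = E / (3*(1-2*nu))
K = 81 / (3*(1-2*0.36))
K = 96.43 GPa


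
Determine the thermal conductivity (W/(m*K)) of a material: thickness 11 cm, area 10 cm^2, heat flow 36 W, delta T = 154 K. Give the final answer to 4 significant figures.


k = Q*L / (A*dT)
L = 0.11 m, A = 1e-03 m^2
k = 36 * 0.11 / (1e-03 * 154)
k = 25.71 W/(m*K)


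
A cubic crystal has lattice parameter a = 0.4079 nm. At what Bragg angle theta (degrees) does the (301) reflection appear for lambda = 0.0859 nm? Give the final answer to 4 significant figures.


d = a / sqrt(h^2+k^2+l^2)
d = 0.4079 / sqrt(10) = 0.128989 nm
lambda = 2*d*sin(theta)  =>  sin(theta) = lambda / (2*d)
sin(theta) = 0.0859 / (2 * 0.128989) = 0.332973
theta = 19.45 deg


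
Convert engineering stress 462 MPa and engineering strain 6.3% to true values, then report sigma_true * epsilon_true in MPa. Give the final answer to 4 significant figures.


sigma_true = sigma_eng * (1 + epsilon_eng)
sigma_true = 462 * (1 + 0.063) = 491.106 MPa
epsilon_true = ln(1 + epsilon_eng)
epsilon_true = ln(1 + 0.063) = 0.0610951
sigma_true * epsilon_true = 491.106 * 0.0610951 = 30 MPa


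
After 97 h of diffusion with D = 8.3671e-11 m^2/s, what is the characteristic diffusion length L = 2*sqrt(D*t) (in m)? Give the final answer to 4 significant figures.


t = 97 hr = 349200 s
Diffusion length = 2*sqrt(D*t)
= 2*sqrt(8.3671e-11 * 349200)
= 0.01081 m


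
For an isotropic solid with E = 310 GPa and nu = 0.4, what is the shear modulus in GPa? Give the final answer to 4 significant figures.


G = E / (2*(1+nu))
G = 310 / (2*(1+0.4))
G = 110.7 GPa


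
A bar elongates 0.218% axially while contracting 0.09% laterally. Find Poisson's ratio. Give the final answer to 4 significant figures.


nu = -epsilon_lat / epsilon_axial
Lateral strain is contraction (negative), so using magnitudes:
nu = 0.09 / 0.218
nu = 0.4128


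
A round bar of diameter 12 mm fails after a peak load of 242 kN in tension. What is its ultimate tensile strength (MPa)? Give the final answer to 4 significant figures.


A0 = pi*(d/2)^2 = pi*(12/2)^2 = 113.097 mm^2
UTS = F_max / A0 = 242*1000 / 113.097
UTS = 2140 MPa


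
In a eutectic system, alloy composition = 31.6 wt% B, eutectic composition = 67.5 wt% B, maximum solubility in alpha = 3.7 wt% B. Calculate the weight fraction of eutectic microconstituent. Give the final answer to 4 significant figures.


f_primary = (C_e - C0) / (C_e - C_alpha_max)
f_primary = (67.5 - 31.6) / (67.5 - 3.7)
f_primary = 0.562696
f_eutectic = 1 - 0.562696 = 0.4373


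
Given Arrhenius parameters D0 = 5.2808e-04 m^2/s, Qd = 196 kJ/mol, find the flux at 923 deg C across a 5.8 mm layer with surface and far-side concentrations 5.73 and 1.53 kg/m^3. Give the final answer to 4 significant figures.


Step 1: D = D0 * exp(-Qd/(R*T))
T = 923 + 273.15 = 1196.15 K
D = 5.2808e-04 * exp(-196e3 / (8.314 * 1196.15)) = 1.45637e-12 m^2/s
Step 2: J = D * (C1 - C2) / dx
J = 1.45637e-12 * (5.73 - 1.53) / 5.8e-03
J = 1.055e-09 kg/(m^2*s)


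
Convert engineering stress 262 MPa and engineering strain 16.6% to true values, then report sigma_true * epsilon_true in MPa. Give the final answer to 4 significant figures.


sigma_true = sigma_eng * (1 + epsilon_eng)
sigma_true = 262 * (1 + 0.166) = 305.492 MPa
epsilon_true = ln(1 + epsilon_eng)
epsilon_true = ln(1 + 0.166) = 0.153579
sigma_true * epsilon_true = 305.492 * 0.153579 = 46.92 MPa


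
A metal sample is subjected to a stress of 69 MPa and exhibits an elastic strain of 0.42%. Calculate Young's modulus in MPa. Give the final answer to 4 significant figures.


E = sigma / epsilon
epsilon = 0.42% = 4.2e-03
E = 69 / 4.2e-03
E = 16430 MPa


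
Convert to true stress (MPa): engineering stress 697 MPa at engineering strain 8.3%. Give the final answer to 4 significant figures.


sigma_true = sigma_eng * (1 + epsilon_eng)
sigma_true = 697 * (1 + 0.083)
sigma_true = 754.9 MPa


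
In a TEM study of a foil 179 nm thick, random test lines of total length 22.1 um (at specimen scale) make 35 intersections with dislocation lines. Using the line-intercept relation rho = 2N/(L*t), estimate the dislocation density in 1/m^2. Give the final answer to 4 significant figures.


rho = 2N / (L * t)
L = 22.1 um = 2.21e-05 m, t = 179 nm = 1.79e-07 m
rho = 2 * 35 / (2.21e-05 * 1.79e-07)
rho = 1.77e+13 1/m^2


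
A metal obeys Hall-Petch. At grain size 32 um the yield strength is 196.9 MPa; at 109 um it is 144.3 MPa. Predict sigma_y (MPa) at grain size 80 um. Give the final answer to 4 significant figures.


sigma_y = sigma0 + k / sqrt(d)
1/sqrt(d1) = 1/sqrt(3.2e-05) = 176.777;  1/sqrt(d2) = 95.7826
k = (sigma1 - sigma2) / (1/sqrt(d1) - 1/sqrt(d2)) = (196.9 - 144.3) / (176.777 - 95.7826) = 0.64943 MPa*m^0.5
sigma0 = sigma1 - k/sqrt(d1) = 196.9 - 0.64943*176.777 = 82.0959 MPa
sigma_y(d3) = 82.0959 + 0.64943 / sqrt(8e-05) = 154.7 MPa


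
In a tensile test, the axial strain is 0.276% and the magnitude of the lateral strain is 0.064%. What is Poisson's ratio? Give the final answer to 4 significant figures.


nu = -epsilon_lat / epsilon_axial
Lateral strain is contraction (negative), so using magnitudes:
nu = 0.064 / 0.276
nu = 0.2319


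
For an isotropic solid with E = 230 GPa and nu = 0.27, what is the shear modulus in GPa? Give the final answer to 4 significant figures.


G = E / (2*(1+nu))
G = 230 / (2*(1+0.27))
G = 90.55 GPa


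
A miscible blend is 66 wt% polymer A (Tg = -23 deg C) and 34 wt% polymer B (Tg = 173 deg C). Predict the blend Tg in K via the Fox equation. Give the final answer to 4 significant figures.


1/Tg = w1/Tg1 + w2/Tg2 (in Kelvin)
Tg1 = 250.15 K, Tg2 = 446.15 K
1/Tg = 0.66/250.15 + 0.34/446.15
Tg = 294.1 K


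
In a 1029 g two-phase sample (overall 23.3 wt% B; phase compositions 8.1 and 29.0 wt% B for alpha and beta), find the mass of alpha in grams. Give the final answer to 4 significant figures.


f_alpha = (C_beta - C0) / (C_beta - C_alpha)
f_alpha = (29.0 - 23.3) / (29.0 - 8.1) = 0.272727
m_alpha = f_alpha * m_total = 0.272727 * 1029 = 280.6 g


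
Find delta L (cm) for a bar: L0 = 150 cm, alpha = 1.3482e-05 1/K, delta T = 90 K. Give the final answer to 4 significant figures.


dL = L0 * alpha * dT
dL = 150 * 1.3482e-05 * 90
dL = 0.182 cm


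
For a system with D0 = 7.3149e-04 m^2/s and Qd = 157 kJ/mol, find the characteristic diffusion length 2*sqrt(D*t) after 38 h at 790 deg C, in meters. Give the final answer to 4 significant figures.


Step 1: D = D0 * exp(-Qd/(R*T))
T = 1063.15 K
D = 7.3149e-04 * exp(-157e3 / (8.314 * 1063.15)) = 1.41323e-11 m^2/s
Step 2: L = 2*sqrt(D*t)
t = 38 h = 136800 s
L = 2*sqrt(1.41323e-11 * 136800) = 2.781e-03 m


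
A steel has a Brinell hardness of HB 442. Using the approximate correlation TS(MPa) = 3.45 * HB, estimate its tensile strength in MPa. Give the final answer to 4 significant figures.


TS (MPa) = 3.45 * HB
TS = 3.45 * 442
TS = 1525 MPa


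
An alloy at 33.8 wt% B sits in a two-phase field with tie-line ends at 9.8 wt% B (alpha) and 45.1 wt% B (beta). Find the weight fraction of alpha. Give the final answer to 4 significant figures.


f_alpha = (C_beta - C0) / (C_beta - C_alpha)
f_alpha = (45.1 - 33.8) / (45.1 - 9.8)
f_alpha = 0.3201


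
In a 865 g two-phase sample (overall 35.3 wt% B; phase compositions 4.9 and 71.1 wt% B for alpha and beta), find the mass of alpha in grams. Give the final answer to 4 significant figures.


f_alpha = (C_beta - C0) / (C_beta - C_alpha)
f_alpha = (71.1 - 35.3) / (71.1 - 4.9) = 0.540785
m_alpha = f_alpha * m_total = 0.540785 * 865 = 467.8 g


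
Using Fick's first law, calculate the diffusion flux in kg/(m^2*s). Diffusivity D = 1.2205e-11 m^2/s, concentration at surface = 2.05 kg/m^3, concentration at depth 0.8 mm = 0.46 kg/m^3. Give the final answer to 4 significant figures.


J = -D * (dC/dx) = D * (C1 - C2) / dx
J = 1.2205e-11 * (2.05 - 0.46) / 8e-04
J = 2.426e-08 kg/(m^2*s)


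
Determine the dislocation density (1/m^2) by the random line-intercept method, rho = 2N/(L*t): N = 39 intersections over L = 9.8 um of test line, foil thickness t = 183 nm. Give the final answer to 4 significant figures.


rho = 2N / (L * t)
L = 9.8 um = 9.8e-06 m, t = 183 nm = 1.83e-07 m
rho = 2 * 39 / (9.8e-06 * 1.83e-07)
rho = 4.349e+13 1/m^2


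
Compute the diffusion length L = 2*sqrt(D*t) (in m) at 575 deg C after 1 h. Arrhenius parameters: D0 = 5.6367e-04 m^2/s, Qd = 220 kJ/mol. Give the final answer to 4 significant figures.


Step 1: D = D0 * exp(-Qd/(R*T))
T = 848.15 K
D = 5.6367e-04 * exp(-220e3 / (8.314 * 848.15)) = 1.59035e-17 m^2/s
Step 2: L = 2*sqrt(D*t)
t = 1 h = 3600 s
L = 2*sqrt(1.59035e-17 * 3600) = 4.786e-07 m


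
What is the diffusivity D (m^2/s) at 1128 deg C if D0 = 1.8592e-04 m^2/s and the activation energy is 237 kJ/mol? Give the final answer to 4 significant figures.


D = D0 * exp(-Qd / (R*T))
T = 1401.15 K
D = 1.8592e-04 * exp(-237e3 / (8.314 * 1401.15))
D = 2.714e-13 m^2/s


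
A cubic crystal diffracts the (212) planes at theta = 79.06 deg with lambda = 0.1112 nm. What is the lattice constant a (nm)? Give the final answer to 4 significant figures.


d = lambda / (2*sin(theta))
d = 0.1112 / (2*sin(79.06 deg))
d = 0.0566292 nm
a = d * sqrt(h^2+k^2+l^2) = 0.0566292 * sqrt(9)
a = 0.1699 nm


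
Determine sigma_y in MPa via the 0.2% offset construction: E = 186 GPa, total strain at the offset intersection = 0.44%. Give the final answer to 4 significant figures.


Offset strain = 0.002
Elastic strain at yield = total_strain - offset = 4.4e-03 - 0.002 = 2.4e-03
sigma_y = E * elastic_strain = 186000 * 2.4e-03
sigma_y = 446.4 MPa


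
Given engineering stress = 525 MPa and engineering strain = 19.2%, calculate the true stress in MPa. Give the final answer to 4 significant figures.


sigma_true = sigma_eng * (1 + epsilon_eng)
sigma_true = 525 * (1 + 0.192)
sigma_true = 625.8 MPa


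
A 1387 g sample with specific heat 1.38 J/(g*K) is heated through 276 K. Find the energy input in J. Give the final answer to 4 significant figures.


Q = m * cp * dT
Q = 1387 * 1.38 * 276
Q = 528300 J


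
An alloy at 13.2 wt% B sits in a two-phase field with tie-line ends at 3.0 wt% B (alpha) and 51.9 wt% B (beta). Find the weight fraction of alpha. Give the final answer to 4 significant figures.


f_alpha = (C_beta - C0) / (C_beta - C_alpha)
f_alpha = (51.9 - 13.2) / (51.9 - 3.0)
f_alpha = 0.7914


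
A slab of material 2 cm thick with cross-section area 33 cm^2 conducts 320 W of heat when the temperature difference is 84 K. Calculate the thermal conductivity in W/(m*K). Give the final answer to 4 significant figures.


k = Q*L / (A*dT)
L = 0.02 m, A = 3.3e-03 m^2
k = 320 * 0.02 / (3.3e-03 * 84)
k = 23.09 W/(m*K)


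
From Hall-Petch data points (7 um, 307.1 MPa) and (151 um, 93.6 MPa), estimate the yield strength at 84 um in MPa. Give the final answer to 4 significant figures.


sigma_y = sigma0 + k / sqrt(d)
1/sqrt(d1) = 1/sqrt(7e-06) = 377.964;  1/sqrt(d2) = 81.3788
k = (sigma1 - sigma2) / (1/sqrt(d1) - 1/sqrt(d2)) = (307.1 - 93.6) / (377.964 - 81.3788) = 0.71986 MPa*m^0.5
sigma0 = sigma1 - k/sqrt(d1) = 307.1 - 0.71986*377.964 = 35.0187 MPa
sigma_y(d3) = 35.0187 + 0.71986 / sqrt(8.4e-05) = 113.6 MPa


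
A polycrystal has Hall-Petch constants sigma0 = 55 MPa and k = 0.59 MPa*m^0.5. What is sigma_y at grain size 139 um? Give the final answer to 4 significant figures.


sigma_y = sigma0 + k / sqrt(d)
d = 139 um = 1.39e-04 m
sigma_y = 55 + 0.59 / sqrt(1.39e-04)
sigma_y = 105 MPa


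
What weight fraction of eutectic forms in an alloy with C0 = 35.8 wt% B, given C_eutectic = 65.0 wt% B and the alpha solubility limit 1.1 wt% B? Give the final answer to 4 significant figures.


f_primary = (C_e - C0) / (C_e - C_alpha_max)
f_primary = (65.0 - 35.8) / (65.0 - 1.1)
f_primary = 0.456964
f_eutectic = 1 - 0.456964 = 0.543


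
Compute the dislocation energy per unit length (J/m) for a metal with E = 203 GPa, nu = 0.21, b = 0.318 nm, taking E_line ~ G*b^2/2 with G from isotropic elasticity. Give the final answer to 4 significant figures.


Step 1: G = E / (2*(1+nu))
G = 203 / (2*(1+0.21)) = 83.8843 GPa = 8.38843e+10 Pa
Step 2: E_line = G*b^2/2
b = 0.318 nm = 3.18e-10 m
E_line = 0.5 * 8.38843e+10 * (3.18e-10)^2 = 4.241e-09 J/m


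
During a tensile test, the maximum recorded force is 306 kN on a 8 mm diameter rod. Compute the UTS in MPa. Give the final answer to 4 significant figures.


A0 = pi*(d/2)^2 = pi*(8/2)^2 = 50.2655 mm^2
UTS = F_max / A0 = 306*1000 / 50.2655
UTS = 6088 MPa


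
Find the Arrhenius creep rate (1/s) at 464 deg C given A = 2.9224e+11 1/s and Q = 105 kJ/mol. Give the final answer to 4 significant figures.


rate = A * exp(-Q / (R*T))
T = 464 + 273.15 = 737.15 K
rate = 2.9224e+11 * exp(-105e3 / (8.314 * 737.15))
rate = 10600 1/s


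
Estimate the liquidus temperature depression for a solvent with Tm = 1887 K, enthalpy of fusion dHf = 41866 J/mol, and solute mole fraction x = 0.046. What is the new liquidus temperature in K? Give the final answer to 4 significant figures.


dT = R*Tm^2*x / dHf
dT = 8.314 * 1887^2 * 0.046 / 41866
dT = 32.5275 K
T_new = 1887 - 32.5275 = 1854 K


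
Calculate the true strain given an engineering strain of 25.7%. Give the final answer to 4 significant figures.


epsilon_true = ln(1 + epsilon_eng)
epsilon_true = ln(1 + 0.257)
epsilon_true = 0.2287


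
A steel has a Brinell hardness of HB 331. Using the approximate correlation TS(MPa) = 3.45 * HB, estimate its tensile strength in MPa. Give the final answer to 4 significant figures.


TS (MPa) = 3.45 * HB
TS = 3.45 * 331
TS = 1142 MPa


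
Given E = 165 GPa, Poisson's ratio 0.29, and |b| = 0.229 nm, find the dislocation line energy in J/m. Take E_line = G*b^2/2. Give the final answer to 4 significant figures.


Step 1: G = E / (2*(1+nu))
G = 165 / (2*(1+0.29)) = 63.9535 GPa = 6.39535e+10 Pa
Step 2: E_line = G*b^2/2
b = 0.229 nm = 2.29e-10 m
E_line = 0.5 * 6.39535e+10 * (2.29e-10)^2 = 1.677e-09 J/m


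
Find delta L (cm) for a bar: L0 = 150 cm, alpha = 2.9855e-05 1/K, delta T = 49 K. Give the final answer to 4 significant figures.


dL = L0 * alpha * dT
dL = 150 * 2.9855e-05 * 49
dL = 0.2194 cm


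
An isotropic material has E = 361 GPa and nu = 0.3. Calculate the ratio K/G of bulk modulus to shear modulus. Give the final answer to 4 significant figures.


G = E / (2*(1+nu))
G = 361 / (2*(1+0.3)) = 138.846 GPa
K = E / (3*(1-2*nu))
K = 361 / (3*(1-2*0.3)) = 300.833 GPa
K/G = 300.833 / 138.846 = 2.167


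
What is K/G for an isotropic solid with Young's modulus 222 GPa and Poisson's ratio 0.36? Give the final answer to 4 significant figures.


G = E / (2*(1+nu))
G = 222 / (2*(1+0.36)) = 81.6176 GPa
K = E / (3*(1-2*nu))
K = 222 / (3*(1-2*0.36)) = 264.286 GPa
K/G = 264.286 / 81.6176 = 3.238


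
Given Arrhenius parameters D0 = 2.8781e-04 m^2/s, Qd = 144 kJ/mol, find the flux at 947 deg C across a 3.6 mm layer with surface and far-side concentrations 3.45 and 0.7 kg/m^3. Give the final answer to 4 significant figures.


Step 1: D = D0 * exp(-Qd/(R*T))
T = 947 + 273.15 = 1220.15 K
D = 2.8781e-04 * exp(-144e3 / (8.314 * 1220.15)) = 1.96898e-10 m^2/s
Step 2: J = D * (C1 - C2) / dx
J = 1.96898e-10 * (3.45 - 0.7) / 3.6e-03
J = 1.504e-07 kg/(m^2*s)


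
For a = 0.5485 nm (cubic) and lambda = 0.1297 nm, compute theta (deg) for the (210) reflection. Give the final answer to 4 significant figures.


d = a / sqrt(h^2+k^2+l^2)
d = 0.5485 / sqrt(5) = 0.245297 nm
lambda = 2*d*sin(theta)  =>  sin(theta) = lambda / (2*d)
sin(theta) = 0.1297 / (2 * 0.245297) = 0.264374
theta = 15.33 deg


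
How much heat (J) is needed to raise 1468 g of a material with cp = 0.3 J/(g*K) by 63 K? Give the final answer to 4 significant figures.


Q = m * cp * dT
Q = 1468 * 0.3 * 63
Q = 27750 J


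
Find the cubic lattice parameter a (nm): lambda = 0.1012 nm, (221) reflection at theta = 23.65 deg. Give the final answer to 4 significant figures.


d = lambda / (2*sin(theta))
d = 0.1012 / (2*sin(23.65 deg))
d = 0.126138 nm
a = d * sqrt(h^2+k^2+l^2) = 0.126138 * sqrt(9)
a = 0.3784 nm


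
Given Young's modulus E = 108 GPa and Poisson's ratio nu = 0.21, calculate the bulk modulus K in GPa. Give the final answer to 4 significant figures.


K = E / (3*(1-2*nu))
K = 108 / (3*(1-2*0.21))
K = 62.07 GPa


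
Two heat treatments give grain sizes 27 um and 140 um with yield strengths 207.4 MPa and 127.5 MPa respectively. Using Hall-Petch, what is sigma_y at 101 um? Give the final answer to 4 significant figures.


sigma_y = sigma0 + k / sqrt(d)
1/sqrt(d1) = 1/sqrt(2.7e-05) = 192.45;  1/sqrt(d2) = 84.5154
k = (sigma1 - sigma2) / (1/sqrt(d1) - 1/sqrt(d2)) = (207.4 - 127.5) / (192.45 - 84.5154) = 0.740263 MPa*m^0.5
sigma0 = sigma1 - k/sqrt(d1) = 207.4 - 0.740263*192.45 = 64.9364 MPa
sigma_y(d3) = 64.9364 + 0.740263 / sqrt(1.01e-04) = 138.6 MPa


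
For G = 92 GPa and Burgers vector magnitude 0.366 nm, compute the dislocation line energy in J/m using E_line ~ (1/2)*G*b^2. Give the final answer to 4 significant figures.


E = G*b^2/2
b = 0.366 nm = 3.66e-10 m
G = 92 GPa = 9.2e+10 Pa
E = 0.5 * 9.2e+10 * (3.66e-10)^2
E = 6.162e-09 J/m


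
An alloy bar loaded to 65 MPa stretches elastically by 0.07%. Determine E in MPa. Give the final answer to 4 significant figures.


E = sigma / epsilon
epsilon = 0.07% = 7e-04
E = 65 / 7e-04
E = 92860 MPa


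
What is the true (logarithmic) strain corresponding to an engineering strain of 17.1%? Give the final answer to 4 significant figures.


epsilon_true = ln(1 + epsilon_eng)
epsilon_true = ln(1 + 0.171)
epsilon_true = 0.1579


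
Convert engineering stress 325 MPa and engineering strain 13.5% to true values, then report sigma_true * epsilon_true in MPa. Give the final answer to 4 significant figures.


sigma_true = sigma_eng * (1 + epsilon_eng)
sigma_true = 325 * (1 + 0.135) = 368.875 MPa
epsilon_true = ln(1 + epsilon_eng)
epsilon_true = ln(1 + 0.135) = 0.126633
sigma_true * epsilon_true = 368.875 * 0.126633 = 46.71 MPa


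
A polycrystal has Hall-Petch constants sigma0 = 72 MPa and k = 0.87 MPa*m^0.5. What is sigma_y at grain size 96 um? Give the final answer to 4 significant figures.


sigma_y = sigma0 + k / sqrt(d)
d = 96 um = 9.6e-05 m
sigma_y = 72 + 0.87 / sqrt(9.6e-05)
sigma_y = 160.8 MPa


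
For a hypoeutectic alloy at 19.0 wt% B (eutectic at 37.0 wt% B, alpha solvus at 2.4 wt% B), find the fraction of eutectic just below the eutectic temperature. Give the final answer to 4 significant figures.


f_primary = (C_e - C0) / (C_e - C_alpha_max)
f_primary = (37.0 - 19.0) / (37.0 - 2.4)
f_primary = 0.520231
f_eutectic = 1 - 0.520231 = 0.4798


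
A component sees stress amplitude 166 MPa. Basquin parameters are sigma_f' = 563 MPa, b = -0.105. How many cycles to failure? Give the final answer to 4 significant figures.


sigma_a = sigma_f' * (2*Nf)^b
2*Nf = (sigma_a / sigma_f')^(1/b)
2*Nf = (166 / 563)^(1/-0.105)
2*Nf = 112572
Nf = 56290 cycles


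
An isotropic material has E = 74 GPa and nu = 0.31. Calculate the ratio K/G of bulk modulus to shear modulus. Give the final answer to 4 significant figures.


G = E / (2*(1+nu))
G = 74 / (2*(1+0.31)) = 28.2443 GPa
K = E / (3*(1-2*nu))
K = 74 / (3*(1-2*0.31)) = 64.9123 GPa
K/G = 64.9123 / 28.2443 = 2.298


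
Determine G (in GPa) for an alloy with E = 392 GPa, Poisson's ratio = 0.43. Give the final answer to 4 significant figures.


G = E / (2*(1+nu))
G = 392 / (2*(1+0.43))
G = 137.1 GPa


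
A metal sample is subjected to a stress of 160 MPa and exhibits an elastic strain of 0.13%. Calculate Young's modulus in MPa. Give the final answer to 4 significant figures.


E = sigma / epsilon
epsilon = 0.13% = 1.3e-03
E = 160 / 1.3e-03
E = 123100 MPa


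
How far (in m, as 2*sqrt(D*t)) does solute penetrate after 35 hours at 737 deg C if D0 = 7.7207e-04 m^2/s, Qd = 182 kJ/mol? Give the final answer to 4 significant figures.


Step 1: D = D0 * exp(-Qd/(R*T))
T = 1010.15 K
D = 7.7207e-04 * exp(-182e3 / (8.314 * 1010.15)) = 2.9932e-13 m^2/s
Step 2: L = 2*sqrt(D*t)
t = 35 h = 126000 s
L = 2*sqrt(2.9932e-13 * 126000) = 3.884e-04 m


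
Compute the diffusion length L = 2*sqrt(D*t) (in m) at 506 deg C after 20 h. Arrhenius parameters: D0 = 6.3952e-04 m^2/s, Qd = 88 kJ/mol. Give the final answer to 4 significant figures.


Step 1: D = D0 * exp(-Qd/(R*T))
T = 779.15 K
D = 6.3952e-04 * exp(-88e3 / (8.314 * 779.15)) = 8.05514e-10 m^2/s
Step 2: L = 2*sqrt(D*t)
t = 20 h = 72000 s
L = 2*sqrt(8.05514e-10 * 72000) = 0.01523 m


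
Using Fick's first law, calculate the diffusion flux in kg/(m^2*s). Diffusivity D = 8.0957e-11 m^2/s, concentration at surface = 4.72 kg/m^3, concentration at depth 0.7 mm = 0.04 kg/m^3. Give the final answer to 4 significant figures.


J = -D * (dC/dx) = D * (C1 - C2) / dx
J = 8.0957e-11 * (4.72 - 0.04) / 7e-04
J = 5.413e-07 kg/(m^2*s)


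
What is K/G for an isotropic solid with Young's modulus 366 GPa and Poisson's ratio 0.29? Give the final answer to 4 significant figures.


G = E / (2*(1+nu))
G = 366 / (2*(1+0.29)) = 141.86 GPa
K = E / (3*(1-2*nu))
K = 366 / (3*(1-2*0.29)) = 290.476 GPa
K/G = 290.476 / 141.86 = 2.048


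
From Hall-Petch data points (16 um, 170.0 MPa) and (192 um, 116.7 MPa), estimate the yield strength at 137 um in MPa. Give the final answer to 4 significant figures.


sigma_y = sigma0 + k / sqrt(d)
1/sqrt(d1) = 1/sqrt(1.6e-05) = 250;  1/sqrt(d2) = 72.1688
k = (sigma1 - sigma2) / (1/sqrt(d1) - 1/sqrt(d2)) = (170.0 - 116.7) / (250 - 72.1688) = 0.299722 MPa*m^0.5
sigma0 = sigma1 - k/sqrt(d1) = 170.0 - 0.299722*250 = 95.0694 MPa
sigma_y(d3) = 95.0694 + 0.299722 / sqrt(1.37e-04) = 120.7 MPa


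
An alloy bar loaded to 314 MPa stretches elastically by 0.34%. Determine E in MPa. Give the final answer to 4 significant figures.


E = sigma / epsilon
epsilon = 0.34% = 3.4e-03
E = 314 / 3.4e-03
E = 92350 MPa


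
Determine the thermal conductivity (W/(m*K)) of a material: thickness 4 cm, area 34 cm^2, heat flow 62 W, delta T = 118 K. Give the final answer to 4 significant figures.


k = Q*L / (A*dT)
L = 0.04 m, A = 3.4e-03 m^2
k = 62 * 0.04 / (3.4e-03 * 118)
k = 6.181 W/(m*K)


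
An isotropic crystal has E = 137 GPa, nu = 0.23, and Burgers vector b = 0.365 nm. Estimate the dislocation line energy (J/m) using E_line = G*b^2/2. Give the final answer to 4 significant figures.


Step 1: G = E / (2*(1+nu))
G = 137 / (2*(1+0.23)) = 55.6911 GPa = 5.56911e+10 Pa
Step 2: E_line = G*b^2/2
b = 0.365 nm = 3.65e-10 m
E_line = 0.5 * 5.56911e+10 * (3.65e-10)^2 = 3.71e-09 J/m


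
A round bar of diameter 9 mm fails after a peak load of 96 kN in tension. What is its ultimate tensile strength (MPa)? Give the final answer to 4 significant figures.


A0 = pi*(d/2)^2 = pi*(9/2)^2 = 63.6173 mm^2
UTS = F_max / A0 = 96*1000 / 63.6173
UTS = 1509 MPa


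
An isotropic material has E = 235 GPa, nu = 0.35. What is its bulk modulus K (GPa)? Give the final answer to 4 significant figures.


K = E / (3*(1-2*nu))
K = 235 / (3*(1-2*0.35))
K = 261.1 GPa


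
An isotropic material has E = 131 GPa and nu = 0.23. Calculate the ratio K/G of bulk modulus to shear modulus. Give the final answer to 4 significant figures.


G = E / (2*(1+nu))
G = 131 / (2*(1+0.23)) = 53.252 GPa
K = E / (3*(1-2*nu))
K = 131 / (3*(1-2*0.23)) = 80.8642 GPa
K/G = 80.8642 / 53.252 = 1.519


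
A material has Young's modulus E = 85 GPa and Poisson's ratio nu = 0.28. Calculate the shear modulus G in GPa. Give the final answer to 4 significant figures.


G = E / (2*(1+nu))
G = 85 / (2*(1+0.28))
G = 33.2 GPa


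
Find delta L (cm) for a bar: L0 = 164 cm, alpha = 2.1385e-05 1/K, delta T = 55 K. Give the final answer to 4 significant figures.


dL = L0 * alpha * dT
dL = 164 * 2.1385e-05 * 55
dL = 0.1929 cm
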